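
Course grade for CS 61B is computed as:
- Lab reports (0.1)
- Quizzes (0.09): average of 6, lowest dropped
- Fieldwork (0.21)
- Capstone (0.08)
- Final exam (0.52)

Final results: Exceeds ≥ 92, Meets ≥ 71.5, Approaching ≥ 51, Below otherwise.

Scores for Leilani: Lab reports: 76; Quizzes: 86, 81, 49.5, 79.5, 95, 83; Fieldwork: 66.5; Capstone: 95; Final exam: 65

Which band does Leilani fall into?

Approaching

Quizzes: drop 49.5 → average of remaining 5 = 424.5/5 = 84.9
Weighted total:
  Lab reports 76 × 0.1 = 7.6
  Quizzes 84.9 × 0.09 = 7.641
  Fieldwork 66.5 × 0.21 = 13.965
  Capstone 95 × 0.08 = 7.6
  Final exam 65 × 0.52 = 33.8
Sum = 70.606
70.606 is ≥ 51 and < 71.5 → Approaching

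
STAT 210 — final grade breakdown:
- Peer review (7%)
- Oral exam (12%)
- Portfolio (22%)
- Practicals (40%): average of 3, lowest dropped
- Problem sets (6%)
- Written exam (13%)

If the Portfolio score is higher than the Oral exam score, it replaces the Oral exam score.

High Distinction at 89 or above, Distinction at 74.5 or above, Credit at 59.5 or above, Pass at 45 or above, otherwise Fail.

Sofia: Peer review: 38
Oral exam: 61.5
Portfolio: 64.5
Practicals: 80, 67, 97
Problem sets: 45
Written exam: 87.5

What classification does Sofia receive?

Practicals: drop 67 → average of remaining 2 = 177/2 = 88.5
Portfolio (64.5) > Oral exam (61.5), so Oral exam counts as 64.5.
Weighted total:
  Peer review 38 × 0.07 = 2.66
  Oral exam 64.5 × 0.12 = 7.74
  Portfolio 64.5 × 0.22 = 14.19
  Practicals 88.5 × 0.4 = 35.4
  Problem sets 45 × 0.06 = 2.7
  Written exam 87.5 × 0.13 = 11.375
Sum = 74.065
74.065 is ≥ 59.5 and < 74.5 → Credit

Credit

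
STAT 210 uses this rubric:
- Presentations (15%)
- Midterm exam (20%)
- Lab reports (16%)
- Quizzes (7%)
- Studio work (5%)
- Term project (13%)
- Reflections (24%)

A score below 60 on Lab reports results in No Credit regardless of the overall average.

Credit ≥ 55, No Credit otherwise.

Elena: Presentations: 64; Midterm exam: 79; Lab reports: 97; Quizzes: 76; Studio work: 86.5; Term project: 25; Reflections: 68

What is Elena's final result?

Credit

Lab reports score 97 ≥ 60: minimum met.
Weighted total:
  Presentations 64 × 0.15 = 9.6
  Midterm exam 79 × 0.2 = 15.8
  Lab reports 97 × 0.16 = 15.52
  Quizzes 76 × 0.07 = 5.32
  Studio work 86.5 × 0.05 = 4.325
  Term project 25 × 0.13 = 3.25
  Reflections 68 × 0.24 = 16.32
Sum = 70.135
70.135 ≥ 55 → Credit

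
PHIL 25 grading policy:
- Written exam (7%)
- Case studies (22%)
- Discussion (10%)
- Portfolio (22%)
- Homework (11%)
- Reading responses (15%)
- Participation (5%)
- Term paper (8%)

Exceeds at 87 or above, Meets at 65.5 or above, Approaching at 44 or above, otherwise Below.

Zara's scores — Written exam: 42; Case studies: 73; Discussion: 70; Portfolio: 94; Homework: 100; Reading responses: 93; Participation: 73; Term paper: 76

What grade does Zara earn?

Meets

Weighted total:
  Written exam 42 × 0.07 = 2.94
  Case studies 73 × 0.22 = 16.06
  Discussion 70 × 0.1 = 7
  Portfolio 94 × 0.22 = 20.68
  Homework 100 × 0.11 = 11
  Reading responses 93 × 0.15 = 13.95
  Participation 73 × 0.05 = 3.65
  Term paper 76 × 0.08 = 6.08
Sum = 81.36
81.36 is ≥ 65.5 and < 87 → Meets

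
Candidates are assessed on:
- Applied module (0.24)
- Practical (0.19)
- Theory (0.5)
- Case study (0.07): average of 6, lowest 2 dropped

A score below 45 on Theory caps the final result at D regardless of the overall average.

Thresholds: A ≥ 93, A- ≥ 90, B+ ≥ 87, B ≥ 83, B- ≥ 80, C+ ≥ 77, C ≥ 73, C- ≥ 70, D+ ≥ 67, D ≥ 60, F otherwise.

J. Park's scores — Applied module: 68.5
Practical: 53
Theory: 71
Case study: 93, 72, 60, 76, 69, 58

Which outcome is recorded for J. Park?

D+

Case study: drop 58, 60 → average of remaining 4 = 310/4 = 77.5
Theory score 71 ≥ 45: minimum met.
Weighted total:
  Applied module 68.5 × 0.24 = 16.44
  Practical 53 × 0.19 = 10.07
  Theory 71 × 0.5 = 35.5
  Case study 77.5 × 0.07 = 5.425
Sum = 67.435
67.435 is ≥ 67 and < 70 → D+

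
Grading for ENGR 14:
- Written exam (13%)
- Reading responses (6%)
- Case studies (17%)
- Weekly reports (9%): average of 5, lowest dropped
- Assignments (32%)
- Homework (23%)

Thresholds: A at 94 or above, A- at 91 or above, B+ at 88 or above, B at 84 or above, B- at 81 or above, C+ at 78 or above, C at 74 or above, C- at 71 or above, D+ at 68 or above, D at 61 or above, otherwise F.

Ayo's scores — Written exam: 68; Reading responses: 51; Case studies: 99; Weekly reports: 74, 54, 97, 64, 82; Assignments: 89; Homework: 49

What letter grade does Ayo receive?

C

Weekly reports: drop 54 → average of remaining 4 = 317/4 = 79.25
Weighted total:
  Written exam 68 × 0.13 = 8.84
  Reading responses 51 × 0.06 = 3.06
  Case studies 99 × 0.17 = 16.83
  Weekly reports 79.25 × 0.09 = 7.1325
  Assignments 89 × 0.32 = 28.48
  Homework 49 × 0.23 = 11.27
Sum = 75.6125
75.6125 is ≥ 74 and < 78 → C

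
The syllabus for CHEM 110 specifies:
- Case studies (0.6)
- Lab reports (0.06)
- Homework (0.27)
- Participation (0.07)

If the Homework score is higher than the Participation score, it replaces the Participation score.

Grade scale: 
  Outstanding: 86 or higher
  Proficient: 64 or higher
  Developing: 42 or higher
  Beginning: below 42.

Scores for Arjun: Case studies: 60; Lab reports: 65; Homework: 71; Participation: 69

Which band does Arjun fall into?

Homework (71) > Participation (69), so Participation counts as 71.
Weighted total:
  Case studies 60 × 0.6 = 36
  Lab reports 65 × 0.06 = 3.9
  Homework 71 × 0.27 = 19.17
  Participation 71 × 0.07 = 4.97
Sum = 64.04
64.04 is ≥ 64 and < 86 → Proficient

Proficient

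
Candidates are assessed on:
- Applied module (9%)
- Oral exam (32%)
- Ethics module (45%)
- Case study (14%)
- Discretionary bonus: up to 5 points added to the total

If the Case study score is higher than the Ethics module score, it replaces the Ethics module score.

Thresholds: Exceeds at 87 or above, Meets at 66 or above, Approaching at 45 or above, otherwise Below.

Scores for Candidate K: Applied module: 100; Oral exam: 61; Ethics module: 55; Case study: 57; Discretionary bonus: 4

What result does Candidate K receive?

Case study (57) > Ethics module (55), so Ethics module counts as 57.
Weighted total:
  Applied module 100 × 0.09 = 9
  Oral exam 61 × 0.32 = 19.52
  Ethics module 57 × 0.45 = 25.65
  Case study 57 × 0.14 = 7.98
Sum = 62.15
Discretionary bonus: 62.15 + 4 = 66.15
66.15 is ≥ 66 and < 87 → Meets

Meets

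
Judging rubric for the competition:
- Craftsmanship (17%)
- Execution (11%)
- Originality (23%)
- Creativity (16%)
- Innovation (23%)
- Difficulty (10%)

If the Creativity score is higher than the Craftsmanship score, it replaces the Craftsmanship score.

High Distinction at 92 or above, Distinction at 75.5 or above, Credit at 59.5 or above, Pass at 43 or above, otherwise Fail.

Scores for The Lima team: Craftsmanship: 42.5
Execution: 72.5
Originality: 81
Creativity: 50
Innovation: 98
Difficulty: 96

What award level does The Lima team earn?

Creativity (50) > Craftsmanship (42.5), so Craftsmanship counts as 50.
Weighted total:
  Craftsmanship 50 × 0.17 = 8.5
  Execution 72.5 × 0.11 = 7.975
  Originality 81 × 0.23 = 18.63
  Creativity 50 × 0.16 = 8
  Innovation 98 × 0.23 = 22.54
  Difficulty 96 × 0.1 = 9.6
Sum = 75.245
75.245 is ≥ 59.5 and < 75.5 → Credit

Credit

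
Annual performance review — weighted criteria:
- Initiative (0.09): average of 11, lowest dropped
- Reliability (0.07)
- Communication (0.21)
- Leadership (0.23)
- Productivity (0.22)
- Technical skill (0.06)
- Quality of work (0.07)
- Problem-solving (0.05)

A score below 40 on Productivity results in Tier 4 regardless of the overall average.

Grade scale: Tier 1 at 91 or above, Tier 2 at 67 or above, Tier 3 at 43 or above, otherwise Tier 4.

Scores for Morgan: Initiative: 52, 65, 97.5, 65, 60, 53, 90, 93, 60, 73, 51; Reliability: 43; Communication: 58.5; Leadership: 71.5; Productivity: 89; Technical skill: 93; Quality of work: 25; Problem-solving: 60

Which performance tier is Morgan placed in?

Initiative: drop 51 → average of remaining 10 = 708.5/10 = 70.85
Productivity score 89 ≥ 40: minimum met.
Weighted total:
  Initiative 70.85 × 0.09 = 6.3765
  Reliability 43 × 0.07 = 3.01
  Communication 58.5 × 0.21 = 12.285
  Leadership 71.5 × 0.23 = 16.445
  Productivity 89 × 0.22 = 19.58
  Technical skill 93 × 0.06 = 5.58
  Quality of work 25 × 0.07 = 1.75
  Problem-solving 60 × 0.05 = 3
Sum = 68.0265
68.0265 is ≥ 67 and < 91 → Tier 2

Tier 2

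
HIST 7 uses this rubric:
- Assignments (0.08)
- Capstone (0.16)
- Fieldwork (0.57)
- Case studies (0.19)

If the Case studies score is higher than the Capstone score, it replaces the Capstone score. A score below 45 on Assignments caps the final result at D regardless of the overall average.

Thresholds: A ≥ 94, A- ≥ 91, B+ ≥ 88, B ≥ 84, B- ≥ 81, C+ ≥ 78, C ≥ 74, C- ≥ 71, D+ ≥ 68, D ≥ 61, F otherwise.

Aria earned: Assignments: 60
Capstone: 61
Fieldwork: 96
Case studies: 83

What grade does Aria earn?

B+

Case studies (83) > Capstone (61), so Capstone counts as 83.
Assignments score 60 ≥ 45: minimum met.
Weighted total:
  Assignments 60 × 0.08 = 4.8
  Capstone 83 × 0.16 = 13.28
  Fieldwork 96 × 0.57 = 54.72
  Case studies 83 × 0.19 = 15.77
Sum = 88.57
88.57 is ≥ 88 and < 91 → B+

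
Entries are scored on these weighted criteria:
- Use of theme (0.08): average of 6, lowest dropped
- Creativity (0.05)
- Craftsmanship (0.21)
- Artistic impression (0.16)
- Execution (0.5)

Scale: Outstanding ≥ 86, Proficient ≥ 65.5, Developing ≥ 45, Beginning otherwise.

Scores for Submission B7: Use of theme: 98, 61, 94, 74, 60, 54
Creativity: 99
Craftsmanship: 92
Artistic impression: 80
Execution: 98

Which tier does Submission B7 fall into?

Use of theme: drop 54 → average of remaining 5 = 387/5 = 77.4
Weighted total:
  Use of theme 77.4 × 0.08 = 6.192
  Creativity 99 × 0.05 = 4.95
  Craftsmanship 92 × 0.21 = 19.32
  Artistic impression 80 × 0.16 = 12.8
  Execution 98 × 0.5 = 49
Sum = 92.262
92.262 ≥ 86 → Outstanding

Outstanding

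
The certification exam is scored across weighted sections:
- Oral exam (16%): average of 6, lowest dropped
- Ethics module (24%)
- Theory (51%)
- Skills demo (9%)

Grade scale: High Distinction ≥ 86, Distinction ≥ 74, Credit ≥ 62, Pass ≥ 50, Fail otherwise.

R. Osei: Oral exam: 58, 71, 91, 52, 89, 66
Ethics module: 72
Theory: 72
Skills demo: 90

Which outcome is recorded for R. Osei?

Oral exam: drop 52 → average of remaining 5 = 375/5 = 75
Weighted total:
  Oral exam 75 × 0.16 = 12
  Ethics module 72 × 0.24 = 17.28
  Theory 72 × 0.51 = 36.72
  Skills demo 90 × 0.09 = 8.1
Sum = 74.1
74.1 is ≥ 74 and < 86 → Distinction

Distinction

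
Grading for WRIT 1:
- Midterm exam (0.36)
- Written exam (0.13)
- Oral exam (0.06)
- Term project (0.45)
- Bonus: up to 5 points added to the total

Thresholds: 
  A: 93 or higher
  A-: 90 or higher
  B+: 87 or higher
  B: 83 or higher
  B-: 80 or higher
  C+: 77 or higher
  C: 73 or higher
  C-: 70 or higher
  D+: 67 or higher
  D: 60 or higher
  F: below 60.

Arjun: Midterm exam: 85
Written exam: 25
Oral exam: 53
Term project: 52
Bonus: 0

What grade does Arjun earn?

D

Weighted total:
  Midterm exam 85 × 0.36 = 30.6
  Written exam 25 × 0.13 = 3.25
  Oral exam 53 × 0.06 = 3.18
  Term project 52 × 0.45 = 23.4
Sum = 60.43
Bonus: 60.43 + 0 = 60.43
60.43 is ≥ 60 and < 67 → D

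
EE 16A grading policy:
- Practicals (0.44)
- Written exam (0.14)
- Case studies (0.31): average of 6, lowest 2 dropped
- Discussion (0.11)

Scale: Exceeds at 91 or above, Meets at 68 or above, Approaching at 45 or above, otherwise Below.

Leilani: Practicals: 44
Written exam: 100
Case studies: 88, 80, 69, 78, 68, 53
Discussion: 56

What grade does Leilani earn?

Approaching

Case studies: drop 53, 68 → average of remaining 4 = 315/4 = 78.75
Weighted total:
  Practicals 44 × 0.44 = 19.36
  Written exam 100 × 0.14 = 14
  Case studies 78.75 × 0.31 = 24.4125
  Discussion 56 × 0.11 = 6.16
Sum = 63.9325
63.9325 is ≥ 45 and < 68 → Approaching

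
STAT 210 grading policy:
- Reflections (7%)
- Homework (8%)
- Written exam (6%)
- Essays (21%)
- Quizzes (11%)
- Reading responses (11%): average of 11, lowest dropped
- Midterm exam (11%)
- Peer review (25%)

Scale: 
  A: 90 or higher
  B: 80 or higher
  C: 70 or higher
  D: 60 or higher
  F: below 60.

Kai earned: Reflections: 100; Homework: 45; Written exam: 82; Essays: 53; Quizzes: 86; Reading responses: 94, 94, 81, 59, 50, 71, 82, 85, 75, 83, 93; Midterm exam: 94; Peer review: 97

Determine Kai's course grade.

C

Reading responses: drop 50 → average of remaining 10 = 817/10 = 81.7
Weighted total:
  Reflections 100 × 0.07 = 7
  Homework 45 × 0.08 = 3.6
  Written exam 82 × 0.06 = 4.92
  Essays 53 × 0.21 = 11.13
  Quizzes 86 × 0.11 = 9.46
  Reading responses 81.7 × 0.11 = 8.987
  Midterm exam 94 × 0.11 = 10.34
  Peer review 97 × 0.25 = 24.25
Sum = 79.687
79.687 is ≥ 70 and < 80 → C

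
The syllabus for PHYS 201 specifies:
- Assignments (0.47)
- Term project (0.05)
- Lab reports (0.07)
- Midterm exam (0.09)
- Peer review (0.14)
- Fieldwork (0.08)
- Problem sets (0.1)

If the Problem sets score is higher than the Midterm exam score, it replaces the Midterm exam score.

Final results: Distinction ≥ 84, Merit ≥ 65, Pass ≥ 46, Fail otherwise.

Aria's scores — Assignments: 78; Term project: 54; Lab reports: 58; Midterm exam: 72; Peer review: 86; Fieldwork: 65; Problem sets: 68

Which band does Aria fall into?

Merit

Problem sets (68) ≤ Midterm exam (72), so Midterm exam stays at 72.
Weighted total:
  Assignments 78 × 0.47 = 36.66
  Term project 54 × 0.05 = 2.7
  Lab reports 58 × 0.07 = 4.06
  Midterm exam 72 × 0.09 = 6.48
  Peer review 86 × 0.14 = 12.04
  Fieldwork 65 × 0.08 = 5.2
  Problem sets 68 × 0.1 = 6.8
Sum = 73.94
73.94 is ≥ 65 and < 84 → Merit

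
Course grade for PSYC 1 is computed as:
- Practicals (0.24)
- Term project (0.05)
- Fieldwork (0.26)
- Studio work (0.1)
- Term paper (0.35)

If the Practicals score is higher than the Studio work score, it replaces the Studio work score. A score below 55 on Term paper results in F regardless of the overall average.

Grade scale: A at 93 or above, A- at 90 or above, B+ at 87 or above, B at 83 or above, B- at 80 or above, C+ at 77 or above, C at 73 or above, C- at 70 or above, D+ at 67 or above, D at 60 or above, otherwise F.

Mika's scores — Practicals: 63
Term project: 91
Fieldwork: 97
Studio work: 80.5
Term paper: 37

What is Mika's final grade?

F

Practicals (63) ≤ Studio work (80.5), so Studio work stays at 80.5.
Term paper score 37 < 55: minimum not met.
Weighted total:
  Practicals 63 × 0.24 = 15.12
  Term project 91 × 0.05 = 4.55
  Fieldwork 97 × 0.26 = 25.22
  Studio work 80.5 × 0.1 = 8.05
  Term paper 37 × 0.35 = 12.95
Sum = 65.89
Because the Term paper minimum was not met, the result is F.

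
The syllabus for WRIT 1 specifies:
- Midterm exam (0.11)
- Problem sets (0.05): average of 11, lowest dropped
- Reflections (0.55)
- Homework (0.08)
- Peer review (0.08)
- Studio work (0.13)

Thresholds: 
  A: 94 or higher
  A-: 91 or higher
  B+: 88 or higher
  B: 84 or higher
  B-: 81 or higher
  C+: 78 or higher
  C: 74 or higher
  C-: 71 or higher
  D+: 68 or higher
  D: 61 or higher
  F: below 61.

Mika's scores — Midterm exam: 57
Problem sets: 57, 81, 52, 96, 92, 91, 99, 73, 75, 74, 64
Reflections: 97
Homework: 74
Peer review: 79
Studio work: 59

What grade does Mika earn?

B-

Problem sets: drop 52 → average of remaining 10 = 802/10 = 80.2
Weighted total:
  Midterm exam 57 × 0.11 = 6.27
  Problem sets 80.2 × 0.05 = 4.01
  Reflections 97 × 0.55 = 53.35
  Homework 74 × 0.08 = 5.92
  Peer review 79 × 0.08 = 6.32
  Studio work 59 × 0.13 = 7.67
Sum = 83.54
83.54 is ≥ 81 and < 84 → B-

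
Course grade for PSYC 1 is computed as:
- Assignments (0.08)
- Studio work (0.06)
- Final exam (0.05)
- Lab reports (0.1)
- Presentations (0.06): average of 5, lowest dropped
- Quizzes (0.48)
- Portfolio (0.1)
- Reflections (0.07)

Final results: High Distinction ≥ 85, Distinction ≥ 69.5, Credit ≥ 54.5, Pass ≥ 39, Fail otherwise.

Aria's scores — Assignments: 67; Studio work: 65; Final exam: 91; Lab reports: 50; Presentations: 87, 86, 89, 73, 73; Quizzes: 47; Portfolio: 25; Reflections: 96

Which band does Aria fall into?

Presentations: drop 73 → average of remaining 4 = 335/4 = 83.75
Weighted total:
  Assignments 67 × 0.08 = 5.36
  Studio work 65 × 0.06 = 3.9
  Final exam 91 × 0.05 = 4.55
  Lab reports 50 × 0.1 = 5
  Presentations 83.75 × 0.06 = 5.025
  Quizzes 47 × 0.48 = 22.56
  Portfolio 25 × 0.1 = 2.5
  Reflections 96 × 0.07 = 6.72
Sum = 55.615
55.615 is ≥ 54.5 and < 69.5 → Credit

Credit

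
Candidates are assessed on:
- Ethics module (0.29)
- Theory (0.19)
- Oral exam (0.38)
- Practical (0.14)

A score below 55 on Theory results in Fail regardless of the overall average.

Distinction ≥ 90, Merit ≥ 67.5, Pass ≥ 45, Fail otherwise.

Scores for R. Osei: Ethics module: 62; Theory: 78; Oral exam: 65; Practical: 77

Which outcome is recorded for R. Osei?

Theory score 78 ≥ 55: minimum met.
Weighted total:
  Ethics module 62 × 0.29 = 17.98
  Theory 78 × 0.19 = 14.82
  Oral exam 65 × 0.38 = 24.7
  Practical 77 × 0.14 = 10.78
Sum = 68.28
68.28 is ≥ 67.5 and < 90 → Merit

Merit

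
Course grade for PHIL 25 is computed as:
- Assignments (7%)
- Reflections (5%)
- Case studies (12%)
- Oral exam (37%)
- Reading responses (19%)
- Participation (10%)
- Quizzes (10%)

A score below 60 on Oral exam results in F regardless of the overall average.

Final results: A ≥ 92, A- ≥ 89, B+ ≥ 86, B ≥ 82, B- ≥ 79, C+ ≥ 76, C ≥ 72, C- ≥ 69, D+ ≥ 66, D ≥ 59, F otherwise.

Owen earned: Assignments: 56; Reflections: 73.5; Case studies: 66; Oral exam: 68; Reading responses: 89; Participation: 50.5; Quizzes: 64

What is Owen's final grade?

Oral exam score 68 ≥ 60: minimum met.
Weighted total:
  Assignments 56 × 0.07 = 3.92
  Reflections 73.5 × 0.05 = 3.675
  Case studies 66 × 0.12 = 7.92
  Oral exam 68 × 0.37 = 25.16
  Reading responses 89 × 0.19 = 16.91
  Participation 50.5 × 0.1 = 5.05
  Quizzes 64 × 0.1 = 6.4
Sum = 69.035
69.035 is ≥ 69 and < 72 → C-

C-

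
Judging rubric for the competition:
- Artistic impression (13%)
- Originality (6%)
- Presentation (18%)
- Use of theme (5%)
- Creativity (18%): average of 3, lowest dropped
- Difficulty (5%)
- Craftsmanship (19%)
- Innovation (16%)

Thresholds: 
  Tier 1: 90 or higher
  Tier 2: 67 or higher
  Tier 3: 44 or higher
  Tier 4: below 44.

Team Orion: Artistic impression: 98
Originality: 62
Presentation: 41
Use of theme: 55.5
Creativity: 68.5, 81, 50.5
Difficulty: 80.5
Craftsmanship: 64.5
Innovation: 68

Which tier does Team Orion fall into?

Tier 2

Creativity: drop 50.5 → average of remaining 2 = 149.5/2 = 74.75
Weighted total:
  Artistic impression 98 × 0.13 = 12.74
  Originality 62 × 0.06 = 3.72
  Presentation 41 × 0.18 = 7.38
  Use of theme 55.5 × 0.05 = 2.775
  Creativity 74.75 × 0.18 = 13.455
  Difficulty 80.5 × 0.05 = 4.025
  Craftsmanship 64.5 × 0.19 = 12.255
  Innovation 68 × 0.16 = 10.88
Sum = 67.23
67.23 is ≥ 67 and < 90 → Tier 2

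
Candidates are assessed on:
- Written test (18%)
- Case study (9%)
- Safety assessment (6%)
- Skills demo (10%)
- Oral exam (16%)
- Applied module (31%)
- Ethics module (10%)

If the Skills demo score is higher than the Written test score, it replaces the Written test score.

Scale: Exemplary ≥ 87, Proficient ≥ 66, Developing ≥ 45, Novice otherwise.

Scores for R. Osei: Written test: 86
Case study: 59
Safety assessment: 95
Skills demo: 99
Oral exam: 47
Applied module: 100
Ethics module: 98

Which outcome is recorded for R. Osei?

Skills demo (99) > Written test (86), so Written test counts as 99.
Weighted total:
  Written test 99 × 0.18 = 17.82
  Case study 59 × 0.09 = 5.31
  Safety assessment 95 × 0.06 = 5.7
  Skills demo 99 × 0.1 = 9.9
  Oral exam 47 × 0.16 = 7.52
  Applied module 100 × 0.31 = 31
  Ethics module 98 × 0.1 = 9.8
Sum = 87.05
87.05 ≥ 87 → Exemplary

Exemplary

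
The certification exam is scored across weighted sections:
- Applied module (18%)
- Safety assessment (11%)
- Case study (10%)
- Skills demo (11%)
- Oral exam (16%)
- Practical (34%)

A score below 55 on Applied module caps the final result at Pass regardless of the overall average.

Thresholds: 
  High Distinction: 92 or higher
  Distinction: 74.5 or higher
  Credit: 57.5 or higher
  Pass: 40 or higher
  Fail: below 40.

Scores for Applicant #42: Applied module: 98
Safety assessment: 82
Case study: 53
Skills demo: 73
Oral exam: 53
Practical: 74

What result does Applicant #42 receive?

Credit

Applied module score 98 ≥ 55: minimum met.
Weighted total:
  Applied module 98 × 0.18 = 17.64
  Safety assessment 82 × 0.11 = 9.02
  Case study 53 × 0.1 = 5.3
  Skills demo 73 × 0.11 = 8.03
  Oral exam 53 × 0.16 = 8.48
  Practical 74 × 0.34 = 25.16
Sum = 73.63
73.63 is ≥ 57.5 and < 74.5 → Credit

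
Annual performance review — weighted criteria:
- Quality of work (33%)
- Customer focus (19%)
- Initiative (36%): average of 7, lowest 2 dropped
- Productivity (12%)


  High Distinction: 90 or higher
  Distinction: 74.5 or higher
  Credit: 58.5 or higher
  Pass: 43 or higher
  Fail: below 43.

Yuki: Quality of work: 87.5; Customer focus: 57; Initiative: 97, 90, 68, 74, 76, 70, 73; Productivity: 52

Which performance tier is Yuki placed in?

Initiative: drop 68, 70 → average of remaining 5 = 410/5 = 82
Weighted total:
  Quality of work 87.5 × 0.33 = 28.875
  Customer focus 57 × 0.19 = 10.83
  Initiative 82 × 0.36 = 29.52
  Productivity 52 × 0.12 = 6.24
Sum = 75.465
75.465 is ≥ 74.5 and < 90 → Distinction

Distinction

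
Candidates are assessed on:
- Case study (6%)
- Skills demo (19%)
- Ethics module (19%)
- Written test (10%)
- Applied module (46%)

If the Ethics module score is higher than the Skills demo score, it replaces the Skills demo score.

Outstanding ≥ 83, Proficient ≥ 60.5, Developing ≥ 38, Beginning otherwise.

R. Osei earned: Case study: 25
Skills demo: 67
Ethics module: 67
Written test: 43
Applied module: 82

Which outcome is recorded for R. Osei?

Ethics module (67) ≤ Skills demo (67), so Skills demo stays at 67.
Weighted total:
  Case study 25 × 0.06 = 1.5
  Skills demo 67 × 0.19 = 12.73
  Ethics module 67 × 0.19 = 12.73
  Written test 43 × 0.1 = 4.3
  Applied module 82 × 0.46 = 37.72
Sum = 68.98
68.98 is ≥ 60.5 and < 83 → Proficient

Proficient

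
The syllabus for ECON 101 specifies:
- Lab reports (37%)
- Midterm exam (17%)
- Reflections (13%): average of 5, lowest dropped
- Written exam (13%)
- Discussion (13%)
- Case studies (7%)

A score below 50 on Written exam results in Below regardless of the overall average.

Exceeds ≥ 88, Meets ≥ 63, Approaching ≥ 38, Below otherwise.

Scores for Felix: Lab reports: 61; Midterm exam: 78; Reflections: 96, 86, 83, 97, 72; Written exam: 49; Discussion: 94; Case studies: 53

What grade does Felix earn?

Reflections: drop 72 → average of remaining 4 = 362/4 = 90.5
Written exam score 49 < 50: minimum not met.
Weighted total:
  Lab reports 61 × 0.37 = 22.57
  Midterm exam 78 × 0.17 = 13.26
  Reflections 90.5 × 0.13 = 11.765
  Written exam 49 × 0.13 = 6.37
  Discussion 94 × 0.13 = 12.22
  Case studies 53 × 0.07 = 3.71
Sum = 69.895
Because the Written exam minimum was not met, the result is Below.

Below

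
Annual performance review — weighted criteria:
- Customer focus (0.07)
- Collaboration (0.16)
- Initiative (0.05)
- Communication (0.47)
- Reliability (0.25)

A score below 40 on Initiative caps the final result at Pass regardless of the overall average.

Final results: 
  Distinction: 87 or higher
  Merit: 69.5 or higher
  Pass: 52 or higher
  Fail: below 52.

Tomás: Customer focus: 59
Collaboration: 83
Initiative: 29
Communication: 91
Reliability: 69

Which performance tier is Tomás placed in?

Pass

Initiative score 29 < 40: minimum not met.
Weighted total:
  Customer focus 59 × 0.07 = 4.13
  Collaboration 83 × 0.16 = 13.28
  Initiative 29 × 0.05 = 1.45
  Communication 91 × 0.47 = 42.77
  Reliability 69 × 0.25 = 17.25
Sum = 78.88
78.88 would be Merit; cap at Pass applies → Pass.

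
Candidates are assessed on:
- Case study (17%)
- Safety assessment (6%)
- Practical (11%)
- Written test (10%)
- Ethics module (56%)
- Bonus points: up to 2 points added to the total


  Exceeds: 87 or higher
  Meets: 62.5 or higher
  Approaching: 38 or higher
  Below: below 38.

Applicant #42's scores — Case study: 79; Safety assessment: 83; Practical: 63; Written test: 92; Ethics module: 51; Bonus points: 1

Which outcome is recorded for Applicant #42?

Meets

Weighted total:
  Case study 79 × 0.17 = 13.43
  Safety assessment 83 × 0.06 = 4.98
  Practical 63 × 0.11 = 6.93
  Written test 92 × 0.1 = 9.2
  Ethics module 51 × 0.56 = 28.56
Sum = 63.1
Bonus points: 63.1 + 1 = 64.1
64.1 is ≥ 62.5 and < 87 → Meets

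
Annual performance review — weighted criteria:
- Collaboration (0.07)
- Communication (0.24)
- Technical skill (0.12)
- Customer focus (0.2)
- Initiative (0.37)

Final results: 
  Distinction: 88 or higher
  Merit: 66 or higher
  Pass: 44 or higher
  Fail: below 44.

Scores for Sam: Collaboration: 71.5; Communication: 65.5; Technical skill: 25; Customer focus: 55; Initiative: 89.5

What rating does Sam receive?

Merit

Weighted total:
  Collaboration 71.5 × 0.07 = 5.005
  Communication 65.5 × 0.24 = 15.72
  Technical skill 25 × 0.12 = 3
  Customer focus 55 × 0.2 = 11
  Initiative 89.5 × 0.37 = 33.115
Sum = 67.84
67.84 is ≥ 66 and < 88 → Merit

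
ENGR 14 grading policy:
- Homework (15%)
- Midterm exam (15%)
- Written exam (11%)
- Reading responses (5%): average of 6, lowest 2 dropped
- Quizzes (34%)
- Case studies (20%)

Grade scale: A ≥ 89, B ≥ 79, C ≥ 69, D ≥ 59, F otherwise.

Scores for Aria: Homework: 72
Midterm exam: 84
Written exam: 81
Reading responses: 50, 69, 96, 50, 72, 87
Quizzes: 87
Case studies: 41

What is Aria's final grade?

Reading responses: drop 50, 50 → average of remaining 4 = 324/4 = 81
Weighted total:
  Homework 72 × 0.15 = 10.8
  Midterm exam 84 × 0.15 = 12.6
  Written exam 81 × 0.11 = 8.91
  Reading responses 81 × 0.05 = 4.05
  Quizzes 87 × 0.34 = 29.58
  Case studies 41 × 0.2 = 8.2
Sum = 74.14
74.14 is ≥ 69 and < 79 → C

C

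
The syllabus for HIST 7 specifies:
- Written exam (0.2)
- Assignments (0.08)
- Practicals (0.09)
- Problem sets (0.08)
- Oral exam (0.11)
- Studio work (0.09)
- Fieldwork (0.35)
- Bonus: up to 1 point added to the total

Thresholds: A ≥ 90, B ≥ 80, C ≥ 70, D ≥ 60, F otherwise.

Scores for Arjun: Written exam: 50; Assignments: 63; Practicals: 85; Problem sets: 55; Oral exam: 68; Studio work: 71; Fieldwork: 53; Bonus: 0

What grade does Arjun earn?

F

Weighted total:
  Written exam 50 × 0.2 = 10
  Assignments 63 × 0.08 = 5.04
  Practicals 85 × 0.09 = 7.65
  Problem sets 55 × 0.08 = 4.4
  Oral exam 68 × 0.11 = 7.48
  Studio work 71 × 0.09 = 6.39
  Fieldwork 53 × 0.35 = 18.55
Sum = 59.51
Bonus: 59.51 + 0 = 59.51
59.51 < 60 → F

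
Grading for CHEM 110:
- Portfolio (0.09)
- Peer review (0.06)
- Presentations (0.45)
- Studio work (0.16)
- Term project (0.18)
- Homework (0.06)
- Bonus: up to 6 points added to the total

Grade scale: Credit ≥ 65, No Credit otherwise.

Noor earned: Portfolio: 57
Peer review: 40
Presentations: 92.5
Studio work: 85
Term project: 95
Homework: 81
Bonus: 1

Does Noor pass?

Credit

Weighted total:
  Portfolio 57 × 0.09 = 5.13
  Peer review 40 × 0.06 = 2.4
  Presentations 92.5 × 0.45 = 41.625
  Studio work 85 × 0.16 = 13.6
  Term project 95 × 0.18 = 17.1
  Homework 81 × 0.06 = 4.86
Sum = 84.715
Bonus: 84.715 + 1 = 85.715
85.715 ≥ 65 → Credit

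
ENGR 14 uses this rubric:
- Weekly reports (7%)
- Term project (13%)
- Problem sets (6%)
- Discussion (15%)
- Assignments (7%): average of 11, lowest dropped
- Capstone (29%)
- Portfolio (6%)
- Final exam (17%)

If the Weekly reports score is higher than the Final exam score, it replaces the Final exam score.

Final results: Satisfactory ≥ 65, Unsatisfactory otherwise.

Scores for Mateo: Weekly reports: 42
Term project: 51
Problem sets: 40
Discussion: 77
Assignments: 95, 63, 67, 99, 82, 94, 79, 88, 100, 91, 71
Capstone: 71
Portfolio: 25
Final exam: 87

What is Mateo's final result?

Satisfactory

Assignments: drop 63 → average of remaining 10 = 866/10 = 86.6
Weekly reports (42) ≤ Final exam (87), so Final exam stays at 87.
Weighted total:
  Weekly reports 42 × 0.07 = 2.94
  Term project 51 × 0.13 = 6.63
  Problem sets 40 × 0.06 = 2.4
  Discussion 77 × 0.15 = 11.55
  Assignments 86.6 × 0.07 = 6.062
  Capstone 71 × 0.29 = 20.59
  Portfolio 25 × 0.06 = 1.5
  Final exam 87 × 0.17 = 14.79
Sum = 66.462
66.462 ≥ 65 → Satisfactory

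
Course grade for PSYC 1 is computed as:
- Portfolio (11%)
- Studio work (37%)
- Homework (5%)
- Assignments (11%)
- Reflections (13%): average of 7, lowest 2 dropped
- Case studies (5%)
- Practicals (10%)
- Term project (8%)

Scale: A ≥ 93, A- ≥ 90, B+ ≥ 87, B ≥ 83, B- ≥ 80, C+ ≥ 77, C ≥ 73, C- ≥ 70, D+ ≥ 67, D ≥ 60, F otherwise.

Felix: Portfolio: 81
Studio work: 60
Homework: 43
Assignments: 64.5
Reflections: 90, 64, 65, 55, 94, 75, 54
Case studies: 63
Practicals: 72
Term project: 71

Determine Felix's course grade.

Reflections: drop 54, 55 → average of remaining 5 = 388/5 = 77.6
Weighted total:
  Portfolio 81 × 0.11 = 8.91
  Studio work 60 × 0.37 = 22.2
  Homework 43 × 0.05 = 2.15
  Assignments 64.5 × 0.11 = 7.095
  Reflections 77.6 × 0.13 = 10.088
  Case studies 63 × 0.05 = 3.15
  Practicals 72 × 0.1 = 7.2
  Term project 71 × 0.08 = 5.68
Sum = 66.473
66.473 is ≥ 60 and < 67 → D

D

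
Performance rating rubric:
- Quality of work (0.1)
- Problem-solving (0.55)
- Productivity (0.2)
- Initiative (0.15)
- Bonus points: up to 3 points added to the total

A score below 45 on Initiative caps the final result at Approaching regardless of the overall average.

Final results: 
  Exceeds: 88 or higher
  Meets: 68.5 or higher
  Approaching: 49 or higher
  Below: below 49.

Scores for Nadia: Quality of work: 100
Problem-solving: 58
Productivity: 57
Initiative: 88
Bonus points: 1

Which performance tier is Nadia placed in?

Initiative score 88 ≥ 45: minimum met.
Weighted total:
  Quality of work 100 × 0.1 = 10
  Problem-solving 58 × 0.55 = 31.9
  Productivity 57 × 0.2 = 11.4
  Initiative 88 × 0.15 = 13.2
Sum = 66.5
Bonus points: 66.5 + 1 = 67.5
67.5 is ≥ 49 and < 68.5 → Approaching

Approaching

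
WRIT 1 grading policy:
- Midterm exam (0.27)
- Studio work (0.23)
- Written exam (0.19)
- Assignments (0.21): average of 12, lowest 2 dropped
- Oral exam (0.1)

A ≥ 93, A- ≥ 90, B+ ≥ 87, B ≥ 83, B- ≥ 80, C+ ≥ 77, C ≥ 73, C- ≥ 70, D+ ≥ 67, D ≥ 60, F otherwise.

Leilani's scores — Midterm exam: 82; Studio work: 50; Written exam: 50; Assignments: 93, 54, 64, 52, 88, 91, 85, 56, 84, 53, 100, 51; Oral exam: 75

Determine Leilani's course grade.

D

Assignments: drop 51, 52 → average of remaining 10 = 768/10 = 76.8
Weighted total:
  Midterm exam 82 × 0.27 = 22.14
  Studio work 50 × 0.23 = 11.5
  Written exam 50 × 0.19 = 9.5
  Assignments 76.8 × 0.21 = 16.128
  Oral exam 75 × 0.1 = 7.5
Sum = 66.768
66.768 is ≥ 60 and < 67 → D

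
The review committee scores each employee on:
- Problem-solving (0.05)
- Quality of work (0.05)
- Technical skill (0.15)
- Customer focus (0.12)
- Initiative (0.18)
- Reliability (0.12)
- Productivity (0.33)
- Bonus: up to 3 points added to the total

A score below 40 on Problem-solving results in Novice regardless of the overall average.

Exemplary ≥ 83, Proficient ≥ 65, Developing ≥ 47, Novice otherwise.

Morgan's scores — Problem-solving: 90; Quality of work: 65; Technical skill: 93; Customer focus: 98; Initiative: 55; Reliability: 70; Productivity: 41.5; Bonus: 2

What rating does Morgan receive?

Proficient

Problem-solving score 90 ≥ 40: minimum met.
Weighted total:
  Problem-solving 90 × 0.05 = 4.5
  Quality of work 65 × 0.05 = 3.25
  Technical skill 93 × 0.15 = 13.95
  Customer focus 98 × 0.12 = 11.76
  Initiative 55 × 0.18 = 9.9
  Reliability 70 × 0.12 = 8.4
  Productivity 41.5 × 0.33 = 13.695
Sum = 65.455
Bonus: 65.455 + 2 = 67.455
67.455 is ≥ 65 and < 83 → Proficient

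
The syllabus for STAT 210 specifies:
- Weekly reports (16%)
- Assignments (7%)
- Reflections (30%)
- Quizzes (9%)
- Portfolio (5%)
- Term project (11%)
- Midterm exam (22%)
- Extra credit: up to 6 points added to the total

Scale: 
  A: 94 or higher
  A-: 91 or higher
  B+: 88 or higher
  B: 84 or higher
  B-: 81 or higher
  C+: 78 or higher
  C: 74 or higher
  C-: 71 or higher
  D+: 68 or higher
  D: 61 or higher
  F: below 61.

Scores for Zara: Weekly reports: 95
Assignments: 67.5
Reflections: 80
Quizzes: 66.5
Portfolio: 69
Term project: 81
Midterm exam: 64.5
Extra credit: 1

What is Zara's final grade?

Weighted total:
  Weekly reports 95 × 0.16 = 15.2
  Assignments 67.5 × 0.07 = 4.725
  Reflections 80 × 0.3 = 24
  Quizzes 66.5 × 0.09 = 5.985
  Portfolio 69 × 0.05 = 3.45
  Term project 81 × 0.11 = 8.91
  Midterm exam 64.5 × 0.22 = 14.19
Sum = 76.46
Extra credit: 76.46 + 1 = 77.46
77.46 is ≥ 74 and < 78 → C

C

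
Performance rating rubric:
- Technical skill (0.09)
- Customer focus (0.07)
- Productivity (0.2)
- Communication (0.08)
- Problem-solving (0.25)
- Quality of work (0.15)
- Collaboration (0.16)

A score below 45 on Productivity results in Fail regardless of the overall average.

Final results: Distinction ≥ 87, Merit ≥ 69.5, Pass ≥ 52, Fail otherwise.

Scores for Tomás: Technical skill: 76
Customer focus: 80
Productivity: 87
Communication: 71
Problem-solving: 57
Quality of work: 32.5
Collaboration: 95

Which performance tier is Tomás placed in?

Merit

Productivity score 87 ≥ 45: minimum met.
Weighted total:
  Technical skill 76 × 0.09 = 6.84
  Customer focus 80 × 0.07 = 5.6
  Productivity 87 × 0.2 = 17.4
  Communication 71 × 0.08 = 5.68
  Problem-solving 57 × 0.25 = 14.25
  Quality of work 32.5 × 0.15 = 4.875
  Collaboration 95 × 0.16 = 15.2
Sum = 69.845
69.845 is ≥ 69.5 and < 87 → Merit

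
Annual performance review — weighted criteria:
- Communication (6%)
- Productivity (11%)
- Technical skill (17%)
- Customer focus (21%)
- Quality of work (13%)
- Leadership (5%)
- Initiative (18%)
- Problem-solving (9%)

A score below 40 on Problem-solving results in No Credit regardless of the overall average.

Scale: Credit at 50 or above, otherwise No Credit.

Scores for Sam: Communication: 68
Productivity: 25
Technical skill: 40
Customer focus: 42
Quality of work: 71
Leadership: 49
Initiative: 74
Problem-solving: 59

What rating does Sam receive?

Credit

Problem-solving score 59 ≥ 40: minimum met.
Weighted total:
  Communication 68 × 0.06 = 4.08
  Productivity 25 × 0.11 = 2.75
  Technical skill 40 × 0.17 = 6.8
  Customer focus 42 × 0.21 = 8.82
  Quality of work 71 × 0.13 = 9.23
  Leadership 49 × 0.05 = 2.45
  Initiative 74 × 0.18 = 13.32
  Problem-solving 59 × 0.09 = 5.31
Sum = 52.76
52.76 ≥ 50 → Credit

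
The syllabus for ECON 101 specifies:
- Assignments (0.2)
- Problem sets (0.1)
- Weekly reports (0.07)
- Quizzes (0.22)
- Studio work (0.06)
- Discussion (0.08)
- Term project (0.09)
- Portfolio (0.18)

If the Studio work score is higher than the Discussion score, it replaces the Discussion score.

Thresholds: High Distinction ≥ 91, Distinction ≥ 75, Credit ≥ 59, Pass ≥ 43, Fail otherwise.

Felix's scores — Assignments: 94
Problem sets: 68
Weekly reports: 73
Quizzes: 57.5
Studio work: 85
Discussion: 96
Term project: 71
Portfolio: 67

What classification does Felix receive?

Studio work (85) ≤ Discussion (96), so Discussion stays at 96.
Weighted total:
  Assignments 94 × 0.2 = 18.8
  Problem sets 68 × 0.1 = 6.8
  Weekly reports 73 × 0.07 = 5.11
  Quizzes 57.5 × 0.22 = 12.65
  Studio work 85 × 0.06 = 5.1
  Discussion 96 × 0.08 = 7.68
  Term project 71 × 0.09 = 6.39
  Portfolio 67 × 0.18 = 12.06
Sum = 74.59
74.59 is ≥ 59 and < 75 → Credit

Credit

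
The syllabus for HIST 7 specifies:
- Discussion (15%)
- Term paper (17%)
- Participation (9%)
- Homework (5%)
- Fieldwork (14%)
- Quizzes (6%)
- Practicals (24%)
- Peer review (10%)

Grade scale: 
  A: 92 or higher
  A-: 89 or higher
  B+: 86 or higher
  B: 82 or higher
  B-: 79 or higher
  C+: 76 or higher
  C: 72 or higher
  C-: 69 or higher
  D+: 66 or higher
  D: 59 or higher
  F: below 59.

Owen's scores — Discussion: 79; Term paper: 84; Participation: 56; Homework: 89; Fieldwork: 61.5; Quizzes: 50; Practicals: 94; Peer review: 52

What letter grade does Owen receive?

Weighted total:
  Discussion 79 × 0.15 = 11.85
  Term paper 84 × 0.17 = 14.28
  Participation 56 × 0.09 = 5.04
  Homework 89 × 0.05 = 4.45
  Fieldwork 61.5 × 0.14 = 8.61
  Quizzes 50 × 0.06 = 3
  Practicals 94 × 0.24 = 22.56
  Peer review 52 × 0.1 = 5.2
Sum = 74.99
74.99 is ≥ 72 and < 76 → C

C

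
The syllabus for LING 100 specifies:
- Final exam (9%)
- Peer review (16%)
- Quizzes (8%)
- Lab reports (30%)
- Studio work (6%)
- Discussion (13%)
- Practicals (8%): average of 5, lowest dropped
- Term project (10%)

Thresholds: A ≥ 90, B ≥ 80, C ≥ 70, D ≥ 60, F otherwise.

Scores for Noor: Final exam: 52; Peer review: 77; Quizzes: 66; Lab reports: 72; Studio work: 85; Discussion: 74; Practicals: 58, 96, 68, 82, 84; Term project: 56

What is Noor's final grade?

C

Practicals: drop 58 → average of remaining 4 = 330/4 = 82.5
Weighted total:
  Final exam 52 × 0.09 = 4.68
  Peer review 77 × 0.16 = 12.32
  Quizzes 66 × 0.08 = 5.28
  Lab reports 72 × 0.3 = 21.6
  Studio work 85 × 0.06 = 5.1
  Discussion 74 × 0.13 = 9.62
  Practicals 82.5 × 0.08 = 6.6
  Term project 56 × 0.1 = 5.6
Sum = 70.8
70.8 is ≥ 70 and < 80 → C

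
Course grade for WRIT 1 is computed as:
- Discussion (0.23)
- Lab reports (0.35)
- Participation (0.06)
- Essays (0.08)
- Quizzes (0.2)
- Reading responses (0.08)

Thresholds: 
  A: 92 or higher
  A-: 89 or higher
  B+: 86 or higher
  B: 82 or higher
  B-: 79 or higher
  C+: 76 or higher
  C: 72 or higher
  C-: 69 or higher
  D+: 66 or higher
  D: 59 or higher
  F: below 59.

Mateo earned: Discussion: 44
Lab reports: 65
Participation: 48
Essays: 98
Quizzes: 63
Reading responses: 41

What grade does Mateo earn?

D

Weighted total:
  Discussion 44 × 0.23 = 10.12
  Lab reports 65 × 0.35 = 22.75
  Participation 48 × 0.06 = 2.88
  Essays 98 × 0.08 = 7.84
  Quizzes 63 × 0.2 = 12.6
  Reading responses 41 × 0.08 = 3.28
Sum = 59.47
59.47 is ≥ 59 and < 66 → D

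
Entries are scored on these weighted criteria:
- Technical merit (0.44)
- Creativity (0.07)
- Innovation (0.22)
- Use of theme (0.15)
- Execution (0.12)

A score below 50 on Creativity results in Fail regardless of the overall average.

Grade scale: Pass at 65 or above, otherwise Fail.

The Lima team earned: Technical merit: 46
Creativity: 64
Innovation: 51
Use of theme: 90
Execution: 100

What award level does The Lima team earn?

Fail

Creativity score 64 ≥ 50: minimum met.
Weighted total:
  Technical merit 46 × 0.44 = 20.24
  Creativity 64 × 0.07 = 4.48
  Innovation 51 × 0.22 = 11.22
  Use of theme 90 × 0.15 = 13.5
  Execution 100 × 0.12 = 12
Sum = 61.44
61.44 < 65 → Fail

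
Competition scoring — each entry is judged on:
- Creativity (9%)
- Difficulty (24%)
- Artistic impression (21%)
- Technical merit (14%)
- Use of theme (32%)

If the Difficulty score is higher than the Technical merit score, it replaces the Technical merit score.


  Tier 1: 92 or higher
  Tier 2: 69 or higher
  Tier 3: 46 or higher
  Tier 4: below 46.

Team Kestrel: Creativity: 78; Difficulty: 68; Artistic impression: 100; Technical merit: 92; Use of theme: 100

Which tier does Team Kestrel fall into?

Difficulty (68) ≤ Technical merit (92), so Technical merit stays at 92.
Weighted total:
  Creativity 78 × 0.09 = 7.02
  Difficulty 68 × 0.24 = 16.32
  Artistic impression 100 × 0.21 = 21
  Technical merit 92 × 0.14 = 12.88
  Use of theme 100 × 0.32 = 32
Sum = 89.22
89.22 is ≥ 69 and < 92 → Tier 2

Tier 2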